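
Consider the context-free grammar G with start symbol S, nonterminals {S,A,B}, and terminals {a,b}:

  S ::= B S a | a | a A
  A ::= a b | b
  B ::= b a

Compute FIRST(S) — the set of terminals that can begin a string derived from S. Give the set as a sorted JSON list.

Compute FIRST by fixpoint:
[1]
  A via A→a b: +{a}
  A via A→b: +{b}
  B via B→b a: +{b}
  S via S→B S a: +{b}
  S via S→a: +{a}
  S: {a,b}  A: {a,b}  B: {b}
[2] done
  S: {a,b}  A: {a,b}  B: {b}

FIRST(S) = ["a", "b"]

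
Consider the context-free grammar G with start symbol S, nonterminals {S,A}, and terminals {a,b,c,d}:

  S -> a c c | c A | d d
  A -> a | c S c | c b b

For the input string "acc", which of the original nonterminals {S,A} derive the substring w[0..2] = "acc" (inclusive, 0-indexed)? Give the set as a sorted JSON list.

Convert to CNF:
  S -> T0 A | T2 X6 | T3 T3
  A -> T0 X4 | T0 X5 | a
  T0 -> c
  T1 -> b
  T2 -> a
  T3 -> d
  X4 -> S T0
  X5 -> T1 T1
  X6 -> T0 T0

CYK table (by increasing span), restricted to cells inside w[0..2]:
  T[0,0] 'a' = {A,T2}  orig:{A}
  T[1,1] 'c' = {T0}  orig:{}
  T[2,2] 'c' = {T0}  orig:{}
  T[0,1] 'ac' = ∅
  T[1,2] 'cc' = {X6}  orig:{}
  T[0,2] 'acc' = {S}

Original NTs in T[0,2] deriving "acc": ["S"]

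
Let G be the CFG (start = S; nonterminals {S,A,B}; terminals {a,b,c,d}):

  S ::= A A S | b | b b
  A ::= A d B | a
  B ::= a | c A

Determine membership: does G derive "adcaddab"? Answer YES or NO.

Convert to CNF:
  S -> A X4 | T2 T2 | b
  A -> A X3 | a
  B -> T1 A | a
  T0 -> d
  T1 -> c
  T2 -> b
  X3 -> T0 B
  X4 -> A S

CYK table (by increasing span):
  T[0,0] 'a' = {A,B}
  T[1,1] 'd' = {T0}  orig:{}
  T[2,2] 'c' = {T1}  orig:{}
  T[3,3] 'a' = {A,B}
  T[4,4] 'd' = {T0}  orig:{}
  T[5,5] 'd' = {T0}  orig:{}
  T[6,6] 'a' = {A,B}
  T[7,7] 'b' = {S,T2}  orig:{S}
  T[0,1] 'ad' = ∅
  T[1,2] 'dc' = ∅
  T[2,3] 'ca' = {B}
  T[3,4] 'ad' = ∅
  T[4,5] 'dd' = ∅
  T[5,6] 'da' = {X3}  orig:{}
  T[6,7] 'ab' = {X4}  orig:{}
  T[0,2] 'adc' = ∅
  T[1,3] 'dca' = {X3}  orig:{}
  T[2,4] 'cad' = ∅
  T[3,5] 'add' = ∅
  T[4,6] 'dda' = ∅
  T[5,7] 'dab' = ∅
  T[0,3] 'adca' = {A}
  T[1,4] 'dcad' = ∅
  T[2,5] 'cadd' = ∅
  T[3,6] 'adda' = ∅
  T[4,7] 'ddab' = ∅
  T[0,4] 'adcad' = ∅
  T[1,5] 'dcadd' = ∅
  T[2,6] 'cadda' = ∅
  T[3,7] 'addab' = ∅
  T[0,5] 'adcadd' = ∅
  T[1,6] 'dcadda' = ∅
  T[2,7] 'caddab' = ∅
  T[0,6] 'adcadda' = ∅
  T[1,7] 'dcaddab' = ∅
  T[0,7] 'adcaddab' = ∅

S ∉ T[0,7] ⇒ NO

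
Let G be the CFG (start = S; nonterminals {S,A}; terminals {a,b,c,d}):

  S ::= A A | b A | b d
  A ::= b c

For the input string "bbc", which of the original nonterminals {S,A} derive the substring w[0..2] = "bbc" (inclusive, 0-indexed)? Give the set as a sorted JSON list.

CNF form of G:
  S -> A A | T0 A | T0 T2
  A -> T0 T1
  T0 -> b
  T1 -> c
  T2 -> d

Fill CYK table bottom-up (cells [i..j] with 0 ≤ i ≤ j ≤ 2 only):
  cell(0,0) b: {T0}  orig:{}
  cell(1,1) b: {T0}  orig:{}
  cell(2,2) c: {T1}  orig:{}
  cell(0,1) bb: ∅
  cell(1,2) bc: {A}
  cell(0,2) bbc: {S}

Original NTs in T[0,2] deriving "bbc": ["S"]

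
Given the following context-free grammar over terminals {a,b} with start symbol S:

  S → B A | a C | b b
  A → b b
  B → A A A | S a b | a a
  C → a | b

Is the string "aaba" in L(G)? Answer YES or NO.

CNF form of G:
  S -> B A | T0 T0 | T1 C
  A -> T0 T0
  B -> A X2 | S X3 | T1 T1
  C -> a | b
  T0 -> b
  T1 -> a
  X2 -> A A
  X3 -> T1 T0

CYK fill:
  [0..0]={C,T1}  "a"  orig:{C}
  [1..1]={C,T1}  "a"  orig:{C}
  [2..2]={C,T0}  "b"  orig:{C}
  [3..3]={C,T1}  "a"  orig:{C}
  [0..1]={B,S}  "aa"
  [1..2]={S,X3}  "ab"  orig:{S}
  [2..3]=∅  "ba"
  [0..2]=∅  "aab"
  [1..3]=∅  "aba"
  [0..3]=∅  "aaba"

S ∉ T[0,3] ⇒ NO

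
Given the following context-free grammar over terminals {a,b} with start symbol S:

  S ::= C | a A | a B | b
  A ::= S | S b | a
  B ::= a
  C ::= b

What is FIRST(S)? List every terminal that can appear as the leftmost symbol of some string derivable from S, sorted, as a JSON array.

FIRST sets, iterate to fixpoint:
pass 1:
  A via A→a: +{a}
  B via B→a: +{a}
  C via C→b: +{b}
  S via S→C: +{b}
  S via S→a A: +{a}
  FIRST[S]={a,b}  FIRST[A]={a}  FIRST[B]={a}  FIRST[C]={b}
pass 2:
  A via A→S: +{b}
  FIRST[S]={a,b}  FIRST[A]={a,b}  FIRST[B]={a}  FIRST[C]={b}
pass 3: — fixpoint
  FIRST[S]={a,b}  FIRST[A]={a,b}  FIRST[B]={a}  FIRST[C]={b}

FIRST(S) = ["a", "b"]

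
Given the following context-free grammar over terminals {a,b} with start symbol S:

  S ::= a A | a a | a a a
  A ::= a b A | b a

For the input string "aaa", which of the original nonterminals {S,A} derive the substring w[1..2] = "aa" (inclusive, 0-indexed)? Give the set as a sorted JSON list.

Convert to CNF:
  S -> T0 A | T0 T0 | T0 X3
  A -> T0 X2 | T1 T0
  T0 -> a
  T1 -> b
  X2 -> T1 A
  X3 -> T0 T0

CYK table (by increasing span) — only the sub-triangle for w[1..2]:
  cell(1,1) a: {T0}  orig:{}
  cell(2,2) a: {T0}  orig:{}
  cell(1,2) aa: {S,X3}  orig:{S}

Original NTs in T[1,2] deriving "aa": ["S"]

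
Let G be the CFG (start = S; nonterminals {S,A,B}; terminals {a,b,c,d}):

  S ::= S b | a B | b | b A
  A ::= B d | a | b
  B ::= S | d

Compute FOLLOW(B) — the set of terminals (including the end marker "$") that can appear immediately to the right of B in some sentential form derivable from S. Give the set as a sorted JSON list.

FIRST iteration:
[1]
  A via A→a: +{a}
  A via A→b: +{b}
  B via B→d: +{d}
  S via S→a B: +{a}
  S via S→b: +{b}
  FIRST[S]={a,b}  FIRST[A]={a,b}  FIRST[B]={d}
[2]
  A via A→B d: +{d}
  B via B→S: +{a,b}
  FIRST[S]={a,b}  FIRST[A]={a,b,d}  FIRST[B]={a,b,d}
[3] — fixpoint
  FIRST[S]={a,b}  FIRST[A]={a,b,d}  FIRST[B]={a,b,d}

Compute FOLLOW by fixpoint:
initialize: $ ∈ FOLLOW(S)
round 1:
  A→B d: FOLLOW(B) ⊇ FIRST(d) = {d}; new: +{d}
  B→S: FOLLOW(S) ⊇ FOLLOW(B) ⊇ {d}; new: +{d}
  S→S b: FOLLOW(S) ⊇ FIRST(b) = {b}; new: +{b}
  S→a B: FOLLOW(B) ⊇ FOLLOW(S) ⊇ {$,b,d}; new: +{$,b}
  S→b A: FOLLOW(A) ⊇ FOLLOW(S) ⊇ {$,b,d}; new: +{$,b,d}
  FOLLOW(S)={$,b,d}  FOLLOW(A)={$,b,d}  FOLLOW(B)={$,b,d}
round 2: (stable)
  FOLLOW(S)={$,b,d}  FOLLOW(A)={$,b,d}  FOLLOW(B)={$,b,d}

FOLLOW(B) = ["$", "b", "d"]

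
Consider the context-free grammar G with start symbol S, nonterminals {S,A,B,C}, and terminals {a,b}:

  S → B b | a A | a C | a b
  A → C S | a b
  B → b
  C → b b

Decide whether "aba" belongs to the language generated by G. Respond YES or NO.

Convert to CNF:
  S -> B T1 | T0 A | T0 C | T0 T1
  A -> C S | T0 T1
  B -> b
  C -> T1 T1
  T0 -> a
  T1 -> b

CYK fill:
  cell(0,0) a: {T0}  orig:{}
  cell(1,1) b: {B,T1}  orig:{B}
  cell(2,2) a: {T0}  orig:{}
  cell(0,1) ab: {A,S}
  cell(1,2) ba: ∅
  cell(0,2) aba: ∅

S ∉ T[0,2] ⇒ NO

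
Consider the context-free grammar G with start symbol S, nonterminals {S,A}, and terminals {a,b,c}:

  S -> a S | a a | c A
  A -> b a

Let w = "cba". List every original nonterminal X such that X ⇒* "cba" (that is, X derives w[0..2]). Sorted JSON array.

Convert to CNF:
  S -> T1 S | T1 T1 | T2 A
  A -> T0 T1
  T0 -> b
  T1 -> a
  T2 -> c

CYK table (by increasing span), restricted to cells inside w[0..2]:
  [0..0]={T2}  "c"  orig:{}
  [1..1]={T0}  "b"  orig:{}
  [2..2]={T1}  "a"  orig:{}
  [0..1]=∅  "cb"
  [1..2]={A}  "ba"
  [0..2]={S}  "cba"

Original NTs in T[0,2] deriving "cba": ["S"]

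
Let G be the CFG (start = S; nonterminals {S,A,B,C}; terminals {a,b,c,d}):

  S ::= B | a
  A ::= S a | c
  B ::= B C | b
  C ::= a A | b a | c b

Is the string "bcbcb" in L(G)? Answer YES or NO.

CNF form of G:
  S -> B C | a | b
  A -> S T0 | c
  B -> B C | b
  C -> T0 A | T1 T0 | T2 T1
  T0 -> a
  T1 -> b
  T2 -> c

CYK table (by increasing span):
  cell(0,0) b: {B,S,T1}  orig:{B,S}
  cell(1,1) c: {A,T2}  orig:{A}
  cell(2,2) b: {B,S,T1}  orig:{B,S}
  cell(3,3) c: {A,T2}  orig:{A}
  cell(4,4) b: {B,S,T1}  orig:{B,S}
  cell(0,1) bc: ∅
  cell(1,2) cb: {C}
  cell(2,3) bc: ∅
  cell(3,4) cb: {C}
  cell(0,2) bcb: {B,S}
  cell(1,3) cbc: ∅
  cell(2,4) bcb: {B,S}
  cell(0,3) bcbc: ∅
  cell(1,4) cbcb: ∅
  cell(0,4) bcbcb: {B,S}

S ∈ T[0,4] ⇒ YES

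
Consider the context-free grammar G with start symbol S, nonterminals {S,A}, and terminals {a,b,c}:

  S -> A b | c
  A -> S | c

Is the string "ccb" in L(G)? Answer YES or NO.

CNF form of G:
  S -> A T0 | c
  A -> A T0 | c
  T0 -> b

Fill CYK table bottom-up:
  T[0,0] 'c' = {A,S}
  T[1,1] 'c' = {A,S}
  T[2,2] 'b' = {T0}  orig:{}
  T[0,1] 'cc' = ∅
  T[1,2] 'cb' = {A,S}
  T[0,2] 'ccb' = ∅

S ∉ T[0,2] ⇒ NO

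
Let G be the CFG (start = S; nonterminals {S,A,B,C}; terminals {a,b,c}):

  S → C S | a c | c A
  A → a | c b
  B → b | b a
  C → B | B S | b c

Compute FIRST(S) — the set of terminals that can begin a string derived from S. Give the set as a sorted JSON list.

FIRST iteration:
[1]
  A via A→a: +{a}
  A via A→c b: +{c}
  B via B→b: +{b}
  C via C→B: +{b}
  S via S→C S: +{b}
  S via S→a c: +{a}
  S via S→c A: +{c}
  FIRST(S)={a,b,c}  FIRST(A)={a,c}  FIRST(B)={b}  FIRST(C)={b}
[2] (no change)
  FIRST(S)={a,b,c}  FIRST(A)={a,c}  FIRST(B)={b}  FIRST(C)={b}

FIRST(S) = ["a", "b", "c"]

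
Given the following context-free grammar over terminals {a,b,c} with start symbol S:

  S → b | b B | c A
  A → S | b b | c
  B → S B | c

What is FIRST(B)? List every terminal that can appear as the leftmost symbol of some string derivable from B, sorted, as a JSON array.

Compute FIRST by fixpoint:
[1]
  A via A→b b: +{b}
  A via A→c: +{c}
  B via B→c: +{c}
  S via S→b: +{b}
  S via S→c A: +{c}
  FIRST[S]={b,c}  FIRST[A]={b,c}  FIRST[B]={c}
[2]
  B via B→S B: +{b}
  FIRST[S]={b,c}  FIRST[A]={b,c}  FIRST[B]={b,c}
[3] (stable)
  FIRST[S]={b,c}  FIRST[A]={b,c}  FIRST[B]={b,c}

FIRST(B) = ["b", "c"]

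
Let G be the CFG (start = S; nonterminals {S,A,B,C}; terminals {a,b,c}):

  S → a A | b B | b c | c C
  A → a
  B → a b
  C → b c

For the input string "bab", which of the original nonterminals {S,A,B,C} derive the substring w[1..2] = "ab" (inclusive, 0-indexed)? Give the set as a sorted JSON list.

Convert to CNF:
  S -> T0 A | T1 B | T1 T2 | T2 C
  A -> a
  B -> T0 T1
  C -> T1 T2
  T0 -> a
  T1 -> b
  T2 -> c

CYK fill — only the sub-triangle for w[1..2]:
  [1..1]={A,T0}  "a"  orig:{A}
  [2..2]={T1}  "b"  orig:{}
  [1..2]={B}  "ab"

Original NTs in T[1,2] deriving "ab": ["B"]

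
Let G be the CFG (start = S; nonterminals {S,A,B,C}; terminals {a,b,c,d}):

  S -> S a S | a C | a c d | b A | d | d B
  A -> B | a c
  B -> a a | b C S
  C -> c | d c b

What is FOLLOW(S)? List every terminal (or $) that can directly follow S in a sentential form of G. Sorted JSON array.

Compute FIRST by fixpoint:
iter 1:
  A via A→a c: +{a}
  B via B→a a: +{a}
  B via B→b C S: +{b}
  C via C→c: +{c}
  C via C→d c b: +{d}
  S via S→a C: +{a}
  S via S→b A: +{b}
  S via S→d: +{d}
  FIRST(S)={a,b,d}  FIRST(A)={a}  FIRST(B)={a,b}  FIRST(C)={c,d}
iter 2:
  A via A→B: +{b}
  FIRST(S)={a,b,d}  FIRST(A)={a,b}  FIRST(B)={a,b}  FIRST(C)={c,d}
iter 3: done
  FIRST(S)={a,b,d}  FIRST(A)={a,b}  FIRST(B)={a,b}  FIRST(C)={c,d}

FOLLOW sets:
FOLLOW(S) := {$}
round 1:
  B→b C S: FOLLOW(C) ⊇ FIRST(S) = {a,b,d}; new: +{a,b,d}
  S→S a S: FOLLOW(S) ⊇ FIRST(a) = {a}; new: +{a}
  S→a C: FOLLOW(C) ⊇ FOLLOW(S) ⊇ {$,a}; new: +{$}
  S→b A: FOLLOW(A) ⊇ FOLLOW(S) ⊇ {$,a}; new: +{$,a}
  S→d B: FOLLOW(B) ⊇ FOLLOW(S) ⊇ {$,a}; new: +{$,a}
  FOLLOW[S]={$,a}  FOLLOW[A]={$,a}  FOLLOW[B]={$,a}  FOLLOW[C]={$,a,b,d}
round 2: (no change)
  FOLLOW[S]={$,a}  FOLLOW[A]={$,a}  FOLLOW[B]={$,a}  FOLLOW[C]={$,a,b,d}

FOLLOW(S) = ["$", "a"]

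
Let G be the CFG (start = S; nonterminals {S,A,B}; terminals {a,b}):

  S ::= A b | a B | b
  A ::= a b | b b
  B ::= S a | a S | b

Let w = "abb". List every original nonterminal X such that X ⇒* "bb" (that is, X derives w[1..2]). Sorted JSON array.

CNF form of G:
  S -> A T1 | T0 B | b
  A -> T0 T1 | T1 T1
  B -> S T0 | T0 S | b
  T0 -> a
  T1 -> b

CYK table (by increasing span) (cells [i..j] with 1 ≤ i ≤ j ≤ 2 only):
  [1..1]={B,S,T1}  "b"  orig:{B,S}
  [2..2]={B,S,T1}  "b"  orig:{B,S}
  [1..2]={A}  "bb"

Original NTs in T[1,2] deriving "bb": ["A"]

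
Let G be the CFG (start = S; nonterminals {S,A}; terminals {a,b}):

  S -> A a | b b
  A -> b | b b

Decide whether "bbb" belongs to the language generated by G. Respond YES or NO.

CNF form of G:
  S -> A T1 | T0 T0
  A -> T0 T0 | b
  T0 -> b
  T1 -> a

Fill CYK table bottom-up:
  [0..0]={A,T0}  "b"  orig:{A}
  [1..1]={A,T0}  "b"  orig:{A}
  [2..2]={A,T0}  "b"  orig:{A}
  [0..1]={A,S}  "bb"
  [1..2]={A,S}  "bb"
  [0..2]=∅  "bbb"

S ∉ T[0,2] ⇒ NO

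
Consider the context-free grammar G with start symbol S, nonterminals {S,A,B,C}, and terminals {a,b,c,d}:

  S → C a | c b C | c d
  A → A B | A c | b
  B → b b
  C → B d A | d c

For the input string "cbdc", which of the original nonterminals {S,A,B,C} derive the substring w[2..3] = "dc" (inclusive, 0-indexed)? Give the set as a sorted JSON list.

Convert to CNF:
  S -> C T3 | T0 T2 | T0 X5
  A -> A B | A T0 | b
  B -> T1 T1
  C -> B X4 | T2 T0
  T0 -> c
  T1 -> b
  T2 -> d
  T3 -> a
  X4 -> T2 A
  X5 -> T1 C

Fill CYK table bottom-up — only the sub-triangle for w[2..3]:
  cell(2,2) d: {T2}  orig:{}
  cell(3,3) c: {T0}  orig:{}
  cell(2,3) dc: {C}

Original NTs in T[2,3] deriving "dc": ["C"]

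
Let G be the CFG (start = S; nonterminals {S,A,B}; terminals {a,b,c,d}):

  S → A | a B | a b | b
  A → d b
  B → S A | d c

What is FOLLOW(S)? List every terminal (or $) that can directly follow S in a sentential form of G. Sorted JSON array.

FIRST sets, iterate to fixpoint:
round 1:
  A via A→d b: +{d}
  B via B→d c: +{d}
  S via S→A: +{d}
  S via S→a B: +{a}
  S via S→b: +{b}
  S: {a,b,d}  A: {d}  B: {d}
round 2:
  B via B→S A: +{a,b}
  S: {a,b,d}  A: {d}  B: {a,b,d}
round 3: (no change)
  S: {a,b,d}  A: {d}  B: {a,b,d}

FOLLOW sets:
initialize: $ ∈ FOLLOW(S)
pass 1:
  B→S A: FOLLOW(S) ⊇ FIRST(A) = {d}; new: +{d}
  S→A: FOLLOW(A) ⊇ FOLLOW(S) ⊇ {$,d}; new: +{$,d}
  S→a B: FOLLOW(B) ⊇ FOLLOW(S) ⊇ {$,d}; new: +{$,d}
  FOLLOW[S]={$,d}  FOLLOW[A]={$,d}  FOLLOW[B]={$,d}
pass 2: (no change)
  FOLLOW[S]={$,d}  FOLLOW[A]={$,d}  FOLLOW[B]={$,d}

FOLLOW(S) = ["$", "d"]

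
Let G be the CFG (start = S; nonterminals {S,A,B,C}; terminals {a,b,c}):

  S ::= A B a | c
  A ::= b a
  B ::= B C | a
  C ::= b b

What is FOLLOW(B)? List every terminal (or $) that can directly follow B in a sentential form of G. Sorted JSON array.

FIRST iteration:
iter 1:
  A via A→b a: +{b}
  B via B→a: +{a}
  C via C→b b: +{b}
  S via S→A B a: +{b}
  S via S→c: +{c}
  FIRST(S)={b,c}  FIRST(A)={b}  FIRST(B)={a}  FIRST(C)={b}
iter 2: (no change)
  FIRST(S)={b,c}  FIRST(A)={b}  FIRST(B)={a}  FIRST(C)={b}

FOLLOW iteration:
FOLLOW(S) := {$}
iter 1:
  B→B C: FOLLOW(B) ⊇ FIRST(C) = {b}; new: +{b}
  B→B C: FOLLOW(C) ⊇ FOLLOW(B) ⊇ {b}; new: +{b}
  S→A B a: FOLLOW(A) ⊇ FIRST(B) = {a}; new: +{a}
  S→A B a: FOLLOW(B) ⊇ FIRST(a) = {a}; new: +{a}
  S: {$}  A: {a}  B: {a,b}  C: {b}
iter 2:
  B→B C: FOLLOW(C) ⊇ FOLLOW(B) ⊇ {a,b}; new: +{a}
  S: {$}  A: {a}  B: {a,b}  C: {a,b}
iter 3: (stable)
  S: {$}  A: {a}  B: {a,b}  C: {a,b}

FOLLOW(B) = ["a", "b"]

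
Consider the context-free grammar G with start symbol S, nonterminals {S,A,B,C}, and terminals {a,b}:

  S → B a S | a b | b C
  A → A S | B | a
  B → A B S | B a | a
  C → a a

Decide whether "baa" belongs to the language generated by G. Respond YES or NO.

Convert to CNF:
  S -> B X4 | T0 T1 | T1 C
  A -> A S | A X2 | B T0 | a
  B -> A X3 | B T0 | a
  C -> T0 T0
  T0 -> a
  T1 -> b
  X2 -> B S
  X3 -> B S
  X4 -> T0 S

CYK fill:
  T[0,0] 'b' = {T1}  orig:{}
  T[1,1] 'a' = {A,B,T0}  orig:{A,B}
  T[2,2] 'a' = {A,B,T0}  orig:{A,B}
  T[0,1] 'ba' = ∅
  T[1,2] 'aa' = {A,B,C}
  T[0,2] 'baa' = {S}

S ∈ T[0,2] ⇒ YES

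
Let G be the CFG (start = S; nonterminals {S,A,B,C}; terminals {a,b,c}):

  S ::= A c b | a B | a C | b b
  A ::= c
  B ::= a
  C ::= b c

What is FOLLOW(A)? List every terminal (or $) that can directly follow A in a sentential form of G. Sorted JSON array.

FIRST sets, iterate to fixpoint:
[1]
  A via A→c: +{c}
  B via B→a: +{a}
  C via C→b c: +{b}
  S via S→A c b: +{c}
  S via S→a B: +{a}
  S via S→b b: +{b}
  S: {a,b,c}  A: {c}  B: {a}  C: {b}
[2] done
  S: {a,b,c}  A: {c}  B: {a}  C: {b}

Compute FOLLOW by fixpoint:
seed FOLLOW(S) with $
round 1:
  S→A c b: FOLLOW(A) ⊇ FIRST(c) = {c}; new: +{c}
  S→a B: FOLLOW(B) ⊇ FOLLOW(S) ⊇ {$}; new: +{$}
  S→a C: FOLLOW(C) ⊇ FOLLOW(S) ⊇ {$}; new: +{$}
  S: {$}  A: {c}  B: {$}  C: {$}
round 2: (stable)
  S: {$}  A: {c}  B: {$}  C: {$}

FOLLOW(A) = ["c"]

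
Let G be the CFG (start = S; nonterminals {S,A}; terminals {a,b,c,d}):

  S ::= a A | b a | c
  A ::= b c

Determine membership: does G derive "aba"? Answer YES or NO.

Convert to CNF:
  S -> T0 T2 | T2 A | c
  A -> T0 T1
  T0 -> b
  T1 -> c
  T2 -> a

CYK table (by increasing span):
  cell(0,0) a: {T2}  orig:{}
  cell(1,1) b: {T0}  orig:{}
  cell(2,2) a: {T2}  orig:{}
  cell(0,1) ab: ∅
  cell(1,2) ba: {S}
  cell(0,2) aba: ∅

S ∉ T[0,2] ⇒ NO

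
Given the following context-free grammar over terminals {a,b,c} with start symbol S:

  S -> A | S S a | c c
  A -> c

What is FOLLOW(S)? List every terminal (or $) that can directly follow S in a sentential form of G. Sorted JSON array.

Compute FIRST by fixpoint:
[1]
  A via A→c: +{c}
  S via S→A: +{c}
  FIRST(S)={c}  FIRST(A)={c}
[2] (no change)
  FIRST(S)={c}  FIRST(A)={c}

Compute FOLLOW by fixpoint:
initialize: $ ∈ FOLLOW(S)
pass 1:
  S→A: FOLLOW(A) ⊇ FOLLOW(S) ⊇ {$}; new: +{$}
  S→S S a: FOLLOW(S) ⊇ FIRST(S) = {c}; new: +{c}
  S→S S a: FOLLOW(S) ⊇ FIRST(a) = {a}; new: +{a}
  S: {$,a,c}  A: {$}
pass 2:
  S→A: FOLLOW(A) ⊇ FOLLOW(S) ⊇ {$,a,c}; new: +{a,c}
  S: {$,a,c}  A: {$,a,c}
pass 3: (no change)
  S: {$,a,c}  A: {$,a,c}

FOLLOW(S) = ["$", "a", "c"]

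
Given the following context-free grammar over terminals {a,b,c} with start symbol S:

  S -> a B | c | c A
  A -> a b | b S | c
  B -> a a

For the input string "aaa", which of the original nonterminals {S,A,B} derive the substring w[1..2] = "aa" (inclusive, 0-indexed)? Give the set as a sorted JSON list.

CNF form of G:
  S -> T0 B | T2 A | c
  A -> T0 T1 | T1 S | c
  B -> T0 T0
  T0 -> a
  T1 -> b
  T2 -> c

CYK table (by increasing span) (cells [i..j] with 1 ≤ i ≤ j ≤ 2 only):
  [1..1]={T0}  "a"  orig:{}
  [2..2]={T0}  "a"  orig:{}
  [1..2]={B}  "aa"

Original NTs in T[1,2] deriving "aa": ["B"]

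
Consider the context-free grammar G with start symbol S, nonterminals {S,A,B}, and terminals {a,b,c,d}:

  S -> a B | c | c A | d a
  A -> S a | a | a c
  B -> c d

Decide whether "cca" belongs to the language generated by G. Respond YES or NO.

CNF form of G:
  S -> T0 B | T1 A | T2 T0 | c
  A -> S T0 | T0 T1 | a
  B -> T1 T2
  T0 -> a
  T1 -> c
  T2 -> d

Fill CYK table bottom-up:
  cell(0,0) c: {S,T1}  orig:{S}
  cell(1,1) c: {S,T1}  orig:{S}
  cell(2,2) a: {A,T0}  orig:{A}
  cell(0,1) cc: ∅
  cell(1,2) ca: {A,S}
  cell(0,2) cca: {S}

S ∈ T[0,2] ⇒ YES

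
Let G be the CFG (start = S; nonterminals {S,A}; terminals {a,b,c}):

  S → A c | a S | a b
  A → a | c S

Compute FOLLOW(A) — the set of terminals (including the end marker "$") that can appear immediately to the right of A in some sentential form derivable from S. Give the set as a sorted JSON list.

FIRST sets, iterate to fixpoint:
[1]
  A via A→a: +{a}
  A via A→c S: +{c}
  S via S→A c: +{a,c}
  FIRST(S)={a,c}  FIRST(A)={a,c}
[2] (no change)
  FIRST(S)={a,c}  FIRST(A)={a,c}

FOLLOW iteration:
initialize: $ ∈ FOLLOW(S)
pass 1:
  S→A c: FOLLOW(A) ⊇ FIRST(c) = {c}; new: +{c}
  S: {$}  A: {c}
pass 2:
  A→c S: FOLLOW(S) ⊇ FOLLOW(A) ⊇ {c}; new: +{c}
  S: {$,c}  A: {c}
pass 3: (stable)
  S: {$,c}  A: {c}

FOLLOW(A) = ["c"]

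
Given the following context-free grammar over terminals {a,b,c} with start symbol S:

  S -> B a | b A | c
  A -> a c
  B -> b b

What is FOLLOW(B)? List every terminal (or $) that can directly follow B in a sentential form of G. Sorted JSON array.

Compute FIRST by fixpoint:
iter 1:
  A via A→a c: +{a}
  B via B→b b: +{b}
  S via S→B a: +{b}
  S via S→c: +{c}
  FIRST(S)={b,c}  FIRST(A)={a}  FIRST(B)={b}
iter 2: — fixpoint
  FIRST(S)={b,c}  FIRST(A)={a}  FIRST(B)={b}

FOLLOW iteration:
initialize: $ ∈ FOLLOW(S)
pass 1:
  S→B a: FOLLOW(B) ⊇ FIRST(a) = {a}; new: +{a}
  S→b A: FOLLOW(A) ⊇ FOLLOW(S) ⊇ {$}; new: +{$}
  FOLLOW(S)={$}  FOLLOW(A)={$}  FOLLOW(B)={a}
pass 2: — fixpoint
  FOLLOW(S)={$}  FOLLOW(A)={$}  FOLLOW(B)={a}

FOLLOW(B) = ["a"]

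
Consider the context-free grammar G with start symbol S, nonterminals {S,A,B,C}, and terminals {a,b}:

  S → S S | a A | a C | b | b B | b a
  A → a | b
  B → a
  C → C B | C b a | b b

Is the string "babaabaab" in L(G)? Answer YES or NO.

CNF form of G:
  S -> S S | T0 B | T0 T1 | T1 A | T1 C | b
  A -> a | b
  B -> a
  C -> C B | C X2 | T0 T0
  T0 -> b
  T1 -> a
  X2 -> T0 T1

CYK table (by increasing span):
  cell(0,0) b: {A,S,T0}  orig:{A,S}
  cell(1,1) a: {A,B,T1}  orig:{A,B}
  cell(2,2) b: {A,S,T0}  orig:{A,S}
  cell(3,3) a: {A,B,T1}  orig:{A,B}
  cell(4,4) a: {A,B,T1}  orig:{A,B}
  cell(5,5) b: {A,S,T0}  orig:{A,S}
  cell(6,6) a: {A,B,T1}  orig:{A,B}
  cell(7,7) a: {A,B,T1}  orig:{A,B}
  cell(8,8) b: {A,S,T0}  orig:{A,S}
  cell(0,1) ba: {S,X2}  orig:{S}
  cell(1,2) ab: {S}
  cell(2,3) ba: {S,X2}  orig:{S}
  cell(3,4) aa: {S}
  cell(4,5) ab: {S}
  cell(5,6) ba: {S,X2}  orig:{S}
  cell(6,7) aa: {S}
  cell(7,8) ab: {S}
  cell(0,2) bab: {S}
  cell(1,3) aba: ∅
  cell(2,4) baa: {S}
  cell(3,5) aab: {S}
  cell(4,6) aba: ∅
  cell(5,7) baa: {S}
  cell(6,8) aab: {S}
  cell(0,3) baba: {S}
  cell(1,4) abaa: {S}
  cell(2,5) baab: {S}
  cell(3,6) aaba: {S}
  cell(4,7) abaa: {S}
  cell(5,8) baab: {S}
  cell(0,4) babaa: {S}
  cell(1,5) abaab: {S}
  cell(2,6) baaba: {S}
  cell(3,7) aabaa: {S}
  cell(4,8) abaab: {S}
  cell(0,5) babaab: {S}
  cell(1,6) abaaba: {S}
  cell(2,7) baabaa: {S}
  cell(3,8) aabaab: {S}
  cell(0,6) babaaba: {S}
  cell(1,7) abaabaa: {S}
  cell(2,8) baabaab: {S}
  cell(0,7) babaabaa: {S}
  cell(1,8) abaabaab: {S}
  cell(0,8) babaabaab: {S}

S ∈ T[0,8] ⇒ YES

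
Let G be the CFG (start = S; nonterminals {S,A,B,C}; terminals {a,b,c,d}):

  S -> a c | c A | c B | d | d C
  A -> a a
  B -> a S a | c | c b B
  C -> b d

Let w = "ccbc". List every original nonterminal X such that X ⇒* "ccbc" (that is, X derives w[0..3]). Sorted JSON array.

CNF form of G:
  S -> T0 T1 | T1 A | T1 B | T3 C | d
  A -> T0 T0
  B -> T0 X4 | T1 X5 | c
  C -> T2 T3
  T0 -> a
  T1 -> c
  T2 -> b
  T3 -> d
  X4 -> S T0
  X5 -> T2 B

CYK table (by increasing span) (cells [i..j] with 0 ≤ i ≤ j ≤ 3 only):
  [0..0]={B,T1}  "c"  orig:{B}
  [1..1]={B,T1}  "c"  orig:{B}
  [2..2]={T2}  "b"  orig:{}
  [3..3]={B,T1}  "c"  orig:{B}
  [0..1]={S}  "cc"
  [1..2]=∅  "cb"
  [2..3]={X5}  "bc"  orig:{}
  [0..2]=∅  "ccb"
  [1..3]={B}  "cbc"
  [0..3]={S}  "ccbc"

Original NTs in T[0,3] deriving "ccbc": ["S"]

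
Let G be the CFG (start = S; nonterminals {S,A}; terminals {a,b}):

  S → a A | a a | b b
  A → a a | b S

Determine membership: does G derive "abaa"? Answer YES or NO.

CNF form of G:
  S -> T0 A | T0 T0 | T1 T1
  A -> T0 T0 | T1 S
  T0 -> a
  T1 -> b

CYK fill:
  cell(0,0) a: {T0}  orig:{}
  cell(1,1) b: {T1}  orig:{}
  cell(2,2) a: {T0}  orig:{}
  cell(3,3) a: {T0}  orig:{}
  cell(0,1) ab: ∅
  cell(1,2) ba: ∅
  cell(2,3) aa: {A,S}
  cell(0,2) aba: ∅
  cell(1,3) baa: {A}
  cell(0,3) abaa: {S}

S ∈ T[0,3] ⇒ YES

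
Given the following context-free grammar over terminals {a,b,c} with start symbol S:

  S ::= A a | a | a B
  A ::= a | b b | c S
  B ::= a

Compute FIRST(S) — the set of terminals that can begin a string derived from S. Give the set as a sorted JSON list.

FIRST iteration:
[1]
  A via A→a: +{a}
  A via A→b b: +{b}
  A via A→c S: +{c}
  B via B→a: +{a}
  S via S→A a: +{a,b,c}
  FIRST[S]={a,b,c}  FIRST[A]={a,b,c}  FIRST[B]={a}
[2] (no change)
  FIRST[S]={a,b,c}  FIRST[A]={a,b,c}  FIRST[B]={a}

FIRST(S) = ["a", "b", "c"]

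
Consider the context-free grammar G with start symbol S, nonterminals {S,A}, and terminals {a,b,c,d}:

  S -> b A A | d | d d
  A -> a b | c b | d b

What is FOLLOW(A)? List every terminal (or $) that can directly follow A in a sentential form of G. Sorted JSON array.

Compute FIRST by fixpoint:
iter 1:
  A via A→a b: +{a}
  A via A→c b: +{c}
  A via A→d b: +{d}
  S via S→b A A: +{b}
  S via S→d: +{d}
  FIRST(S)={b,d}  FIRST(A)={a,c,d}
iter 2: — fixpoint
  FIRST(S)={b,d}  FIRST(A)={a,c,d}

Compute FOLLOW by fixpoint:
FOLLOW(S) := {$}
pass 1:
  S→b A A: FOLLOW(A) ⊇ FIRST(A) = {a,c,d}; new: +{a,c,d}
  S→b A A: FOLLOW(A) ⊇ FOLLOW(S) ⊇ {$}; new: +{$}
  FOLLOW[S]={$}  FOLLOW[A]={$,a,c,d}
pass 2: (stable)
  FOLLOW[S]={$}  FOLLOW[A]={$,a,c,d}

FOLLOW(A) = ["$", "a", "c", "d"]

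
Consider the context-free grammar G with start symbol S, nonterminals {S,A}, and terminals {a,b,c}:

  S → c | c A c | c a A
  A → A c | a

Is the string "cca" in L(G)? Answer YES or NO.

CNF form of G:
  S -> T0 X2 | T0 X3 | c
  A -> A T0 | a
  T0 -> c
  T1 -> a
  X2 -> A T0
  X3 -> T1 A

CYK fill:
  T[0,0] 'c' = {S,T0}  orig:{S}
  T[1,1] 'c' = {S,T0}  orig:{S}
  T[2,2] 'a' = {A,T1}  orig:{A}
  T[0,1] 'cc' = ∅
  T[1,2] 'ca' = ∅
  T[0,2] 'cca' = ∅

S ∉ T[0,2] ⇒ NO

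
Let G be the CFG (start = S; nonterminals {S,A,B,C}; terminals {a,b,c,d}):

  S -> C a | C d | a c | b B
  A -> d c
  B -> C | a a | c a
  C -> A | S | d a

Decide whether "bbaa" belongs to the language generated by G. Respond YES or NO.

CNF form of G:
  S -> C T0 | C T2 | T2 T1 | T3 B
  A -> T0 T1
  B -> C T0 | C T2 | T0 T1 | T0 T2 | T1 T2 | T2 T1 | T2 T2 | T3 B
  C -> C T0 | C T2 | T0 T1 | T0 T2 | T2 T1 | T3 B
  T0 -> d
  T1 -> c
  T2 -> a
  T3 -> b

Fill CYK table bottom-up:
  [0..0]={T3}  "b"  orig:{}
  [1..1]={T3}  "b"  orig:{}
  [2..2]={T2}  "a"  orig:{}
  [3..3]={T2}  "a"  orig:{}
  [0..1]=∅  "bb"
  [1..2]=∅  "ba"
  [2..3]={B}  "aa"
  [0..2]=∅  "bba"
  [1..3]={B,C,S}  "baa"
  [0..3]={B,C,S}  "bbaa"

S ∈ T[0,3] ⇒ YES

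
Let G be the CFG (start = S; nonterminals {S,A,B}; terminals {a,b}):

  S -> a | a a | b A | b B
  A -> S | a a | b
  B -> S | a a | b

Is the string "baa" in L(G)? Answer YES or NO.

CNF form of G:
  S -> T0 T0 | T1 A | T1 B | a
  A -> T0 T0 | T1 A | T1 B | a | b
  B -> T0 T0 | T1 A | T1 B | a | b
  T0 -> a
  T1 -> b

CYK table (by increasing span):
  cell(0,0) b: {A,B,T1}  orig:{A,B}
  cell(1,1) a: {A,B,S,T0}  orig:{A,B,S}
  cell(2,2) a: {A,B,S,T0}  orig:{A,B,S}
  cell(0,1) ba: {A,B,S}
  cell(1,2) aa: {A,B,S}
  cell(0,2) baa: {A,B,S}

S ∈ T[0,2] ⇒ YES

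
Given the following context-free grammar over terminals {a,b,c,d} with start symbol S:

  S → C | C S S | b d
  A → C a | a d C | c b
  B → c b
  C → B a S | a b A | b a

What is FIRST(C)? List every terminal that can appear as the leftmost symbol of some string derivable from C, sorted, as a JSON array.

FIRST sets, iterate to fixpoint:
pass 1:
  A via A→a d C: +{a}
  A via A→c b: +{c}
  B via B→c b: +{c}
  C via C→B a S: +{c}
  C via C→a b A: +{a}
  C via C→b a: +{b}
  S via S→C: +{a,b,c}
  FIRST(S)={a,b,c}  FIRST(A)={a,c}  FIRST(B)={c}  FIRST(C)={a,b,c}
pass 2:
  A via A→C a: +{b}
  FIRST(S)={a,b,c}  FIRST(A)={a,b,c}  FIRST(B)={c}  FIRST(C)={a,b,c}
pass 3: (stable)
  FIRST(S)={a,b,c}  FIRST(A)={a,b,c}  FIRST(B)={c}  FIRST(C)={a,b,c}

FIRST(C) = ["a", "b", "c"]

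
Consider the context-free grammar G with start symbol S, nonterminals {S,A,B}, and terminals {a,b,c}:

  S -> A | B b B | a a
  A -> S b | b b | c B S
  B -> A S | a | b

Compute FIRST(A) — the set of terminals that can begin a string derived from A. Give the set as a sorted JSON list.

FIRST sets, iterate to fixpoint:
round 1:
  A via A→b b: +{b}
  A via A→c B S: +{c}
  B via B→A S: +{b,c}
  B via B→a: +{a}
  S via S→A: +{b,c}
  S via S→B b B: +{a}
  FIRST[S]={a,b,c}  FIRST[A]={b,c}  FIRST[B]={a,b,c}
round 2:
  A via A→S b: +{a}
  FIRST[S]={a,b,c}  FIRST[A]={a,b,c}  FIRST[B]={a,b,c}
round 3: (no change)
  FIRST[S]={a,b,c}  FIRST[A]={a,b,c}  FIRST[B]={a,b,c}

FIRST(A) = ["a", "b", "c"]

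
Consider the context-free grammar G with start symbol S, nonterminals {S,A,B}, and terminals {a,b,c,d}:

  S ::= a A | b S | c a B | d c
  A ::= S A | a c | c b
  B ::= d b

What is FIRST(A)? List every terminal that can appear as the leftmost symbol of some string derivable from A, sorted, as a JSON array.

Compute FIRST by fixpoint:
[1]
  A via A→a c: +{a}
  A via A→c b: +{c}
  B via B→d b: +{d}
  S via S→a A: +{a}
  S via S→b S: +{b}
  S via S→c a B: +{c}
  S via S→d c: +{d}
  FIRST[S]={a,b,c,d}  FIRST[A]={a,c}  FIRST[B]={d}
[2]
  A via A→S A: +{b,d}
  FIRST[S]={a,b,c,d}  FIRST[A]={a,b,c,d}  FIRST[B]={d}
[3] (stable)
  FIRST[S]={a,b,c,d}  FIRST[A]={a,b,c,d}  FIRST[B]={d}

FIRST(A) = ["a", "b", "c", "d"]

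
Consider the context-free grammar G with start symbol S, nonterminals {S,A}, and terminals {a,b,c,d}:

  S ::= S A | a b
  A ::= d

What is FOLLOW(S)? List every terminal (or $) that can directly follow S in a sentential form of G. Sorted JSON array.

FIRST iteration:
iter 1:
  A via A→d: +{d}
  S via S→a b: +{a}
  FIRST(S)={a}  FIRST(A)={d}
iter 2: (no change)
  FIRST(S)={a}  FIRST(A)={d}

Compute FOLLOW by fixpoint:
initialize: $ ∈ FOLLOW(S)
iter 1:
  S→S A: FOLLOW(S) ⊇ FIRST(A) = {d}; new: +{d}
  S→S A: FOLLOW(A) ⊇ FOLLOW(S) ⊇ {$,d}; new: +{$,d}
  S: {$,d}  A: {$,d}
iter 2: (no change)
  S: {$,d}  A: {$,d}

FOLLOW(S) = ["$", "d"]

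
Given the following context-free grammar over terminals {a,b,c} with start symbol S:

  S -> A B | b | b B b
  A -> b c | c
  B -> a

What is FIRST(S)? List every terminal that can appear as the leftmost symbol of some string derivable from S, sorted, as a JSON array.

FIRST sets, iterate to fixpoint:
pass 1:
  A via A→b c: +{b}
  A via A→c: +{c}
  B via B→a: +{a}
  S via S→A B: +{b,c}
  FIRST(S)={b,c}  FIRST(A)={b,c}  FIRST(B)={a}
pass 2: (no change)
  FIRST(S)={b,c}  FIRST(A)={b,c}  FIRST(B)={a}

FIRST(S) = ["b", "c"]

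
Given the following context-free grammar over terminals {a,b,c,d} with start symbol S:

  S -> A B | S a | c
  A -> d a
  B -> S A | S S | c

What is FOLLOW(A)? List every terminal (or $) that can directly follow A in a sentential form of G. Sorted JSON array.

Compute FIRST by fixpoint:
[1]
  A via A→d a: +{d}
  B via B→c: +{c}
  S via S→A B: +{d}
  S via S→c: +{c}
  FIRST[S]={c,d}  FIRST[A]={d}  FIRST[B]={c}
[2]
  B via B→S A: +{d}
  FIRST[S]={c,d}  FIRST[A]={d}  FIRST[B]={c,d}
[3] (no change)
  FIRST[S]={c,d}  FIRST[A]={d}  FIRST[B]={c,d}

FOLLOW sets:
FOLLOW(S) := {$}
round 1:
  B→S A: FOLLOW(S) ⊇ FIRST(A) = {d}; new: +{d}
  B→S S: FOLLOW(S) ⊇ FIRST(S) = {c,d}; new: +{c}
  S→A B: FOLLOW(A) ⊇ FIRST(B) = {c,d}; new: +{c,d}
  S→A B: FOLLOW(B) ⊇ FOLLOW(S) ⊇ {$,c,d}; new: +{$,c,d}
  S→S a: FOLLOW(S) ⊇ FIRST(a) = {a}; new: +{a}
  FOLLOW(S)={$,a,c,d}  FOLLOW(A)={c,d}  FOLLOW(B)={$,c,d}
round 2:
  B→S A: FOLLOW(A) ⊇ FOLLOW(B) ⊇ {$,c,d}; new: +{$}
  S→A B: FOLLOW(B) ⊇ FOLLOW(S) ⊇ {$,a,c,d}; new: +{a}
  FOLLOW(S)={$,a,c,d}  FOLLOW(A)={$,c,d}  FOLLOW(B)={$,a,c,d}
round 3:
  B→S A: FOLLOW(A) ⊇ FOLLOW(B) ⊇ {$,a,c,d}; new: +{a}
  FOLLOW(S)={$,a,c,d}  FOLLOW(A)={$,a,c,d}  FOLLOW(B)={$,a,c,d}
round 4: done
  FOLLOW(S)={$,a,c,d}  FOLLOW(A)={$,a,c,d}  FOLLOW(B)={$,a,c,d}

FOLLOW(A) = ["$", "a", "c", "d"]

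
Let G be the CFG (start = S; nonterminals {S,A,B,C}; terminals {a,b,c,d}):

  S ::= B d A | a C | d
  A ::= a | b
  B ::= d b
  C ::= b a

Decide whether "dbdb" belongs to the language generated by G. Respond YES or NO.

Convert to CNF:
  S -> B X3 | T2 C | d
  A -> a | b
  B -> T0 T1
  C -> T1 T2
  T0 -> d
  T1 -> b
  T2 -> a
  X3 -> T0 A

CYK table (by increasing span):
  T[0,0] 'd' = {S,T0}  orig:{S}
  T[1,1] 'b' = {A,T1}  orig:{A}
  T[2,2] 'd' = {S,T0}  orig:{S}
  T[3,3] 'b' = {A,T1}  orig:{A}
  T[0,1] 'db' = {B,X3}  orig:{B}
  T[1,2] 'bd' = ∅
  T[2,3] 'db' = {B,X3}  orig:{B}
  T[0,2] 'dbd' = ∅
  T[1,3] 'bdb' = ∅
  T[0,3] 'dbdb' = {S}

S ∈ T[0,3] ⇒ YES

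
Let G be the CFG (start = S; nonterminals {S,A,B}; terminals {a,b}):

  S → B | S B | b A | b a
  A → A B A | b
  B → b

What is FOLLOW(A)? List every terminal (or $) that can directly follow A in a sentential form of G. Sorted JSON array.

Compute FIRST by fixpoint:
round 1:
  A via A→b: +{b}
  B via B→b: +{b}
  S via S→B: +{b}
  S: {b}  A: {b}  B: {b}
round 2: (no change)
  S: {b}  A: {b}  B: {b}

Compute FOLLOW by fixpoint:
FOLLOW(S) := {$}
pass 1:
  A→A B A: FOLLOW(A) ⊇ FIRST(B) = {b}; new: +{b}
  A→A B A: FOLLOW(B) ⊇ FIRST(A) = {b}; new: +{b}
  S→B: FOLLOW(B) ⊇ FOLLOW(S) ⊇ {$}; new: +{$}
  S→S B: FOLLOW(S) ⊇ FIRST(B) = {b}; new: +{b}
  S→b A: FOLLOW(A) ⊇ FOLLOW(S) ⊇ {$,b}; new: +{$}
  FOLLOW(S)={$,b}  FOLLOW(A)={$,b}  FOLLOW(B)={$,b}
pass 2: done
  FOLLOW(S)={$,b}  FOLLOW(A)={$,b}  FOLLOW(B)={$,b}

FOLLOW(A) = ["$", "b"]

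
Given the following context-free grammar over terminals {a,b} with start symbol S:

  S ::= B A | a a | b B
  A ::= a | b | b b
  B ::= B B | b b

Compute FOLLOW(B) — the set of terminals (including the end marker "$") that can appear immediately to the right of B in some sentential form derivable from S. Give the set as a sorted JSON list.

Compute FIRST by fixpoint:
pass 1:
  A via A→a: +{a}
  A via A→b: +{b}
  B via B→b b: +{b}
  S via S→B A: +{b}
  S via S→a a: +{a}
  S: {a,b}  A: {a,b}  B: {b}
pass 2: (no change)
  S: {a,b}  A: {a,b}  B: {b}

FOLLOW iteration:
FOLLOW(S) := {$}
round 1:
  B→B B: FOLLOW(B) ⊇ FIRST(B) = {b}; new: +{b}
  S→B A: FOLLOW(B) ⊇ FIRST(A) = {a,b}; new: +{a}
  S→B A: FOLLOW(A) ⊇ FOLLOW(S) ⊇ {$}; new: +{$}
  S→b B: FOLLOW(B) ⊇ FOLLOW(S) ⊇ {$}; new: +{$}
  S: {$}  A: {$}  B: {$,a,b}
round 2: (stable)
  S: {$}  A: {$}  B: {$,a,b}

FOLLOW(B) = ["$", "a", "b"]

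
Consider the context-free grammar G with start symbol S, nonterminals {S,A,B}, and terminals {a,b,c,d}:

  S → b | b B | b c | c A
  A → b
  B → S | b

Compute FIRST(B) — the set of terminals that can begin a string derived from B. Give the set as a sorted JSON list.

FIRST iteration:
[1]
  A via A→b: +{b}
  B via B→b: +{b}
  S via S→b: +{b}
  S via S→c A: +{c}
  FIRST(S)={b,c}  FIRST(A)={b}  FIRST(B)={b}
[2]
  B via B→S: +{c}
  FIRST(S)={b,c}  FIRST(A)={b}  FIRST(B)={b,c}
[3] done
  FIRST(S)={b,c}  FIRST(A)={b}  FIRST(B)={b,c}

FIRST(B) = ["b", "c"]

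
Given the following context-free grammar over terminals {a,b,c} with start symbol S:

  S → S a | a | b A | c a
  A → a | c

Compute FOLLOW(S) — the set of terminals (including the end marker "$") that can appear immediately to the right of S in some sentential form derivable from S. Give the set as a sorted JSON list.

FIRST iteration:
round 1:
  A via A→a: +{a}
  A via A→c: +{c}
  S via S→a: +{a}
  S via S→b A: +{b}
  S via S→c a: +{c}
  FIRST[S]={a,b,c}  FIRST[A]={a,c}
round 2: (no change)
  FIRST[S]={a,b,c}  FIRST[A]={a,c}

FOLLOW sets:
seed FOLLOW(S) with $
round 1:
  S→S a: FOLLOW(S) ⊇ FIRST(a) = {a}; new: +{a}
  S→b A: FOLLOW(A) ⊇ FOLLOW(S) ⊇ {$,a}; new: +{$,a}
  S: {$,a}  A: {$,a}
round 2: (stable)
  S: {$,a}  A: {$,a}

FOLLOW(S) = ["$", "a"]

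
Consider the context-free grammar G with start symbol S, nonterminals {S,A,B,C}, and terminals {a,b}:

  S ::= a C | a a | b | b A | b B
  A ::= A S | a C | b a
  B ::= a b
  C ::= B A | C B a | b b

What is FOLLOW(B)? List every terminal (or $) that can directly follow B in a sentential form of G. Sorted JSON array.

FIRST sets, iterate to fixpoint:
[1]
  A via A→a C: +{a}
  A via A→b a: +{b}
  B via B→a b: +{a}
  C via C→B A: +{a}
  C via C→b b: +{b}
  S via S→a C: +{a}
  S via S→b: +{b}
  S: {a,b}  A: {a,b}  B: {a}  C: {a,b}
[2] (no change)
  S: {a,b}  A: {a,b}  B: {a}  C: {a,b}

FOLLOW iteration:
seed FOLLOW(S) with $
pass 1:
  A→A S: FOLLOW(A) ⊇ FIRST(S) = {a,b}; new: +{a,b}
  A→A S: FOLLOW(S) ⊇ FOLLOW(A) ⊇ {a,b}; new: +{a,b}
  A→a C: FOLLOW(C) ⊇ FOLLOW(A) ⊇ {a,b}; new: +{a,b}
  C→B A: FOLLOW(B) ⊇ FIRST(A) = {a,b}; new: +{a,b}
  S→a C: FOLLOW(C) ⊇ FOLLOW(S) ⊇ {$,a,b}; new: +{$}
  S→b A: FOLLOW(A) ⊇ FOLLOW(S) ⊇ {$,a,b}; new: +{$}
  S→b B: FOLLOW(B) ⊇ FOLLOW(S) ⊇ {$,a,b}; new: +{$}
  FOLLOW[S]={$,a,b}  FOLLOW[A]={$,a,b}  FOLLOW[B]={$,a,b}  FOLLOW[C]={$,a,b}
pass 2: done
  FOLLOW[S]={$,a,b}  FOLLOW[A]={$,a,b}  FOLLOW[B]={$,a,b}  FOLLOW[C]={$,a,b}

FOLLOW(B) = ["$", "a", "b"]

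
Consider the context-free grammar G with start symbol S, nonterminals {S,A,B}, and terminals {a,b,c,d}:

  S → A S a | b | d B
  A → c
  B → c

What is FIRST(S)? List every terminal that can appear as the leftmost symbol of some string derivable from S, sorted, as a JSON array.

FIRST sets, iterate to fixpoint:
iter 1:
  A via A→c: +{c}
  B via B→c: +{c}
  S via S→A S a: +{c}
  S via S→b: +{b}
  S via S→d B: +{d}
  FIRST[S]={b,c,d}  FIRST[A]={c}  FIRST[B]={c}
iter 2: — fixpoint
  FIRST[S]={b,c,d}  FIRST[A]={c}  FIRST[B]={c}

FIRST(S) = ["b", "c", "d"]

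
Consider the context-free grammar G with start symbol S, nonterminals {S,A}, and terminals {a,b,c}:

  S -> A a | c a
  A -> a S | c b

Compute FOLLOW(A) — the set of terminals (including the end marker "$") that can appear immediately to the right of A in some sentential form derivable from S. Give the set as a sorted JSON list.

FIRST sets, iterate to fixpoint:
[1]
  A via A→a S: +{a}
  A via A→c b: +{c}
  S via S→A a: +{a,c}
  S: {a,c}  A: {a,c}
[2] done
  S: {a,c}  A: {a,c}

FOLLOW sets:
initialize: $ ∈ FOLLOW(S)
round 1:
  S→A a: FOLLOW(A) ⊇ FIRST(a) = {a}; new: +{a}
  FOLLOW[S]={$}  FOLLOW[A]={a}
round 2:
  A→a S: FOLLOW(S) ⊇ FOLLOW(A) ⊇ {a}; new: +{a}
  FOLLOW[S]={$,a}  FOLLOW[A]={a}
round 3: — fixpoint
  FOLLOW[S]={$,a}  FOLLOW[A]={a}

FOLLOW(A) = ["a"]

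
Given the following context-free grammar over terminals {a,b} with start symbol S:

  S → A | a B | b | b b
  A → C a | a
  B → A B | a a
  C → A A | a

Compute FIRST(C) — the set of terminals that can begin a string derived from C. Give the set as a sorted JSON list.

FIRST iteration:
[1]
  A via A→a: +{a}
  B via B→A B: +{a}
  C via C→A A: +{a}
  S via S→A: +{a}
  S via S→b: +{b}
  FIRST(S)={a,b}  FIRST(A)={a}  FIRST(B)={a}  FIRST(C)={a}
[2] (no change)
  FIRST(S)={a,b}  FIRST(A)={a}  FIRST(B)={a}  FIRST(C)={a}

FIRST(C) = ["a"]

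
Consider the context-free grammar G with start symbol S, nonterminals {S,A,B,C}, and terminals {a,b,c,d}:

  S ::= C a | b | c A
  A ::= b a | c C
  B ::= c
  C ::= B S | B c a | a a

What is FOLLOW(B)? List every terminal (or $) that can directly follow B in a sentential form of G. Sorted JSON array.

Compute FIRST by fixpoint:
pass 1:
  A via A→b a: +{b}
  A via A→c C: +{c}
  B via B→c: +{c}
  C via C→B S: +{c}
  C via C→a a: +{a}
  S via S→C a: +{a,c}
  S via S→b: +{b}
  FIRST(S)={a,b,c}  FIRST(A)={b,c}  FIRST(B)={c}  FIRST(C)={a,c}
pass 2: — fixpoint
  FIRST(S)={a,b,c}  FIRST(A)={b,c}  FIRST(B)={c}  FIRST(C)={a,c}

Compute FOLLOW by fixpoint:
initialize: $ ∈ FOLLOW(S)
[1]
  C→B S: FOLLOW(B) ⊇ FIRST(S) = {a,b,c}; new: +{a,b,c}
  S→C a: FOLLOW(C) ⊇ FIRST(a) = {a}; new: +{a}
  S→c A: FOLLOW(A) ⊇ FOLLOW(S) ⊇ {$}; new: +{$}
  FOLLOW(S)={$}  FOLLOW(A)={$}  FOLLOW(B)={a,b,c}  FOLLOW(C)={a}
[2]
  A→c C: FOLLOW(C) ⊇ FOLLOW(A) ⊇ {$}; new: +{$}
  C→B S: FOLLOW(S) ⊇ FOLLOW(C) ⊇ {$,a}; new: +{a}
  S→c A: FOLLOW(A) ⊇ FOLLOW(S) ⊇ {$,a}; new: +{a}
  FOLLOW(S)={$,a}  FOLLOW(A)={$,a}  FOLLOW(B)={a,b,c}  FOLLOW(C)={$,a}
[3] (stable)
  FOLLOW(S)={$,a}  FOLLOW(A)={$,a}  FOLLOW(B)={a,b,c}  FOLLOW(C)={$,a}

FOLLOW(B) = ["a", "b", "c"]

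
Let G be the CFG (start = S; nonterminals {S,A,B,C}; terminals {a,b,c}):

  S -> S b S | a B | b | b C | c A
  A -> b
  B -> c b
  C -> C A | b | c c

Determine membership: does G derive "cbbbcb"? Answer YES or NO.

Convert to CNF:
  S -> S X3 | T0 A | T1 C | T2 B | b
  A -> b
  B -> T0 T1
  C -> C A | T0 T0 | b
  T0 -> c
  T1 -> b
  T2 -> a
  X3 -> T1 S

CYK fill:
  T[0,0] 'c' = {T0}  orig:{}
  T[1,1] 'b' = {A,C,S,T1}  orig:{A,C,S}
  T[2,2] 'b' = {A,C,S,T1}  orig:{A,C,S}
  T[3,3] 'b' = {A,C,S,T1}  orig:{A,C,S}
  T[4,4] 'c' = {T0}  orig:{}
  T[5,5] 'b' = {A,C,S,T1}  orig:{A,C,S}
  T[0,1] 'cb' = {B,S}
  T[1,2] 'bb' = {C,S,X3}  orig:{C,S}
  T[2,3] 'bb' = {C,S,X3}  orig:{C,S}
  T[3,4] 'bc' = ∅
  T[4,5] 'cb' = {B,S}
  T[0,2] 'cbb' = ∅
  T[1,3] 'bbb' = {C,S,X3}  orig:{C,S}
  T[2,4] 'bbc' = ∅
  T[3,5] 'bcb' = {X3}  orig:{}
  T[0,3] 'cbbb' = {S}
  T[1,4] 'bbbc' = ∅
  T[2,5] 'bbcb' = {S}
  T[0,4] 'cbbbc' = ∅
  T[1,5] 'bbbcb' = {S,X3}  orig:{S}
  T[0,5] 'cbbbcb' = ∅

S ∉ T[0,5] ⇒ NO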